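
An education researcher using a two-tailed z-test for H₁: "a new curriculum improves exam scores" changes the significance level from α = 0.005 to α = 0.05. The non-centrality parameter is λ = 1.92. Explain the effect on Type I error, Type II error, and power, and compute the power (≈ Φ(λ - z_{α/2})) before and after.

Increasing α from 0.005 to 0.05:
• Type I error rate increases (α is the Type I rate by definition).
• Critical value moves from z_{α/2} = 2.807 to 1.96, so power = Φ(λ - z_{α/2}) goes from Φ(1.92 - 2.807) = 0.188 to Φ(1.92 - 1.96) = 0.484.
• Type II error rate β = 1 - power therefore decreases (0.812 → 0.516).
Appropriate when false negatives are costly — here, keeping the old curriculum when the new one would have helped students.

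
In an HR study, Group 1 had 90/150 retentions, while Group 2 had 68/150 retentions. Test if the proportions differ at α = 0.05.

p̂₁ = 0.6, p̂₂ = 0.453, pooled p̂ = 0.527. z = 2.544. Critical: ±1.96. Reject H₀.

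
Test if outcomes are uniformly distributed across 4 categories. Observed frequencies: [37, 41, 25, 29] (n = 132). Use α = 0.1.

Expected = 33 each. χ² = Σ(O-E)²/E = 4.848. df = 3, critical value = 6.251. Fail to reject H₀.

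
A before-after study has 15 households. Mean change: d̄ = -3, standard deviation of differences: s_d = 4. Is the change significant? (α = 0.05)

t = d̄/(s_d/√n) = -3/(4/√15) = -2.905. df = 14, critical t = ±2.145. Reject H₀.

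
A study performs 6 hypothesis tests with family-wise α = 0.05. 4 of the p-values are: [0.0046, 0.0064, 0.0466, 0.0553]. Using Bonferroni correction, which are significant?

Bonferroni α = 0.05/6 = 0.00833. Significant p-values: [0.0046, 0.0064]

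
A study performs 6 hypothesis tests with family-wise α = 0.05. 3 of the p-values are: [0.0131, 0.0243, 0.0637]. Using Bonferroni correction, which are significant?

Bonferroni α = 0.05/6 = 0.00833. None of the given p-values are significant.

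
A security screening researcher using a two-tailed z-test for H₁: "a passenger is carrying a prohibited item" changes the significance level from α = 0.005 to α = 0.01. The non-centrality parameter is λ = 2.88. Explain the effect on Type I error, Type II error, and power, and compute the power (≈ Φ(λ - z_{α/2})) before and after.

Increasing α from 0.005 to 0.01:
• Type I error rate increases (α is the Type I rate by definition).
• Critical value moves from z_{α/2} = 2.807 to 2.576, so power = Φ(λ - z_{α/2}) goes from Φ(2.88 - 2.807) = 0.529 to Φ(2.88 - 2.576) = 0.619.
• Type II error rate β = 1 - power therefore decreases (0.471 → 0.381).
Appropriate when false negatives are costly — here, letting a prohibited item through — security breach.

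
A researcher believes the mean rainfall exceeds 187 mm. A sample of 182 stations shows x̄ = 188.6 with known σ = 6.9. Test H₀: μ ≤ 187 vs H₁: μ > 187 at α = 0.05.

z = 3.128. Critical value: 1.645. Reject H₀.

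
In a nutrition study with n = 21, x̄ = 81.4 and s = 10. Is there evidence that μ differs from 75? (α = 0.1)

t = (x̄ - μ₀)/(s/√n) = (81.4 - 75)/(10/√21) = 2.933. df = 20, critical t = ±1.725. Reject H₀.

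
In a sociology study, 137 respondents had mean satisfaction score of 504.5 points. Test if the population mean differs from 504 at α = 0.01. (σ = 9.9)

z = (x̄ - μ₀)/(σ/√n) = (504.5 - 504)/(9.9/√137) = 0.591. Critical value: ±2.576. Since |0.591| ≤ 2.576, Fail to reject H₀.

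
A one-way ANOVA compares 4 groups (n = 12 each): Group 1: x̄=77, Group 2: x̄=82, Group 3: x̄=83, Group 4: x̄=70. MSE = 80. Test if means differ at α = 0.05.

Grand mean = 78.0. SS_between = 1272.0, MS_between = 424.0. F = 5.3, F_crit ≈ 2.816. Reject H₀.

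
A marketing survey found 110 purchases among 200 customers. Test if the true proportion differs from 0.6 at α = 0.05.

p̂ = 0.55, p₀ = 0.6. z = (p̂ - p₀)/√(p₀(1-p₀)/n) = -1.443. Critical: ±1.96. Fail to reject H₀.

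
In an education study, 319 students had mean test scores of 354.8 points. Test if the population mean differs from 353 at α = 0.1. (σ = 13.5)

z = (x̄ - μ₀)/(σ/√n) = (354.8 - 353)/(13.5/√319) = 2.381. Critical value: ±1.645. Since |2.381| > 1.645, Reject H₀.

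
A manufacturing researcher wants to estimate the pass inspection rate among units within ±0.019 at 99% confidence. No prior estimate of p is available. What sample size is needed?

Conservative approach: use p = 0.5 (maximizes p(1-p) = 0.25). n = z²(0.25)/E² = 2.576²×0.25/0.019² = 4595.4 → n = 4596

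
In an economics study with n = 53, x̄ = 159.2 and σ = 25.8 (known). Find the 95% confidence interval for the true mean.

CI = x̄ ± z*(σ/√n) = 159.2 ± 1.96(25.8/√53) = 159.2 ± 6.95 = (152.25, 166.15)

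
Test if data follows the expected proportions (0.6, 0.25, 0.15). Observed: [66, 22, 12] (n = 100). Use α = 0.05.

Expected: [60.0, 25.0, 15.0]. χ² = 1.56. df = 2, critical = 5.991. Fail to reject H₀.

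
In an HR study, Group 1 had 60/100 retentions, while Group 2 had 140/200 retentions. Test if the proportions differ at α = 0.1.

p̂₁ = 0.6, p̂₂ = 0.7, pooled p̂ = 0.667. z = -1.732. Critical: ±1.645. Reject H₀.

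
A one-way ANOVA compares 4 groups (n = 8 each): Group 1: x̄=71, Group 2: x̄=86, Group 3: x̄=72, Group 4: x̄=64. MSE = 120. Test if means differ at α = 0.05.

Grand mean = 73.25. SS_between = 2038.0, MS_between = 679.33. F = 5.661, F_crit ≈ 2.947. Reject H₀.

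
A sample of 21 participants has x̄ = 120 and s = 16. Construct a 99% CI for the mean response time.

CI = x̄ ± t*(s/√n) = 120 ± 2.845(16/√21) = (110.07, 129.93)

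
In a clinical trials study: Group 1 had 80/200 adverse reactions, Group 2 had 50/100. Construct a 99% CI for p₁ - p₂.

p̂₁ = 0.4, p̂₂ = 0.5. Difference = -0.1. CI = (-0.257, 0.057)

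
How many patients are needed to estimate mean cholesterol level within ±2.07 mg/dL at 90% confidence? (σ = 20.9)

n = (z*σ/E)² = (1.645×20.9/2.07)² = 275.9 → n = 276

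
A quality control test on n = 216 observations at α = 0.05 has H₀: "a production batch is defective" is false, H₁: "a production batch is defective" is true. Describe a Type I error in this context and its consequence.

Type I error: rejecting H₀ when it is true — concluding that a production batch is defective when in fact it is not. Consequence: scrapping a good batch — wasted material and cost for no reason.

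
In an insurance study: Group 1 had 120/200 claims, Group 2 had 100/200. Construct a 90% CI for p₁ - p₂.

p̂₁ = 0.6, p̂₂ = 0.5. Difference = 0.1. CI = (0.019, 0.181)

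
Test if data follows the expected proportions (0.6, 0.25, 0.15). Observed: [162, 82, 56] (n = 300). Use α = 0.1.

Expected: [180.0, 75.0, 45.0]. χ² = 5.142. df = 2, critical = 4.605. Reject H₀.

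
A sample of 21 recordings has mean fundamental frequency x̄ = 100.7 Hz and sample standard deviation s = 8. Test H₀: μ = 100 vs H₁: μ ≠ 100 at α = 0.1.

t = (x̄ - μ₀)/(s/√n) = (100.7 - 100)/(8/√21) = 0.401. df = 20, critical t = ±1.725. Fail to reject H₀.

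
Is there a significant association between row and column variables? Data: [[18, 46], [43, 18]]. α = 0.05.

χ² = 22.437. df = 1, critical = 3.841. Reject H₀. Variables are dependent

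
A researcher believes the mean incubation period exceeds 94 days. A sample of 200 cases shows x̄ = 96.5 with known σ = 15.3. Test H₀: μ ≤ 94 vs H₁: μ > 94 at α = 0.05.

z = 2.311. Critical value: 1.645. Reject H₀.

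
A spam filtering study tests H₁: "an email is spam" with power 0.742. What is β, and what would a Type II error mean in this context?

β = 1 - power = 1 - 0.742 = 0.258. A Type II error is failing to reject H₀ when H₀ is false (false negative) — here, failing to conclude that an email is spam when in fact it is true. Consequence: a spam email lands in the inbox.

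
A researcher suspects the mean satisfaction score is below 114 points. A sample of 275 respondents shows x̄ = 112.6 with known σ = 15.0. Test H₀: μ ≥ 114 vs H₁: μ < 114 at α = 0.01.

z = -1.548. Critical value: -2.33. Fail to reject H₀.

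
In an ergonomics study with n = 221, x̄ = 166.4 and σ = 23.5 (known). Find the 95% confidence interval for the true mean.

CI = x̄ ± z*(σ/√n) = 166.4 ± 1.96(23.5/√221) = 166.4 ± 3.1 = (163.3, 169.5)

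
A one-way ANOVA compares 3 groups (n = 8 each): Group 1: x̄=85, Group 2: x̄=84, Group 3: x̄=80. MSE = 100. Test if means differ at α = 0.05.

Grand mean = 83.0. SS_between = 112.0, MS_between = 56.0. F = 0.56, F_crit ≈ 3.467. Fail to reject H₀.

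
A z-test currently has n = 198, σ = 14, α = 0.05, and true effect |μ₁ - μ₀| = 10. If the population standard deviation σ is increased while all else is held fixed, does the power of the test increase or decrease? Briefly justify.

Power decreases: a larger σ inflates the standard error σ/√n, pulling the sampling distribution under H₁ back toward the critical value.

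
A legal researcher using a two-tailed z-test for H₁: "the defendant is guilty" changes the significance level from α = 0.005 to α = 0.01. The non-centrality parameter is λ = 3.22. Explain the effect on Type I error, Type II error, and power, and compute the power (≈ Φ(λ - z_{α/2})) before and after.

Increasing α from 0.005 to 0.01:
• Type I error rate increases (α is the Type I rate by definition).
• Critical value moves from z_{α/2} = 2.807 to 2.576, so power = Φ(λ - z_{α/2}) goes from Φ(3.22 - 2.807) = 0.66 to Φ(3.22 - 2.576) = 0.74.
• Type II error rate β = 1 - power therefore decreases (0.34 → 0.26).
Appropriate when false negatives are costly — here, acquitting a guilty person.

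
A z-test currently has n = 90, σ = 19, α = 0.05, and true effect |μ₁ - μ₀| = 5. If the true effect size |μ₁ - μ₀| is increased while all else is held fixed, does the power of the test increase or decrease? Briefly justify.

Power increases: a larger true effect increases the non-centrality λ = |μ₁ - μ₀|/(σ/√n).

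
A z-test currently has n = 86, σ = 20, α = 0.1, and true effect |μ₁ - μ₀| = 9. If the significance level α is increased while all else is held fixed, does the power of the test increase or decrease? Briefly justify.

Power increases: a larger α lowers the critical value, so more of the H₁ sampling distribution falls in the rejection region.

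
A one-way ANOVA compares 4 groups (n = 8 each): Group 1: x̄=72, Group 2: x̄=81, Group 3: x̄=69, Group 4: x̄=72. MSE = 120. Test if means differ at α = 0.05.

Grand mean = 73.5. SS_between = 648.0, MS_between = 216.0. F = 1.8, F_crit ≈ 2.947. Fail to reject H₀.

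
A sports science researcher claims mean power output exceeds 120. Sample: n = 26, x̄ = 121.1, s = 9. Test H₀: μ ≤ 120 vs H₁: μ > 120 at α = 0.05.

t = (121.1 - 120)/(9/√26) = 0.623, df = 25. Critical t = 1.708. Fail to reject H₀.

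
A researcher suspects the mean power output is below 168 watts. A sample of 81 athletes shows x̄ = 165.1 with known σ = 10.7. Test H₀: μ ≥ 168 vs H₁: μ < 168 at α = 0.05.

z = -2.439. Critical value: -1.645. Reject H₀.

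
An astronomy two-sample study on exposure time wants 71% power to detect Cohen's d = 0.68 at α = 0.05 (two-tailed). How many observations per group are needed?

z_{α/2} = 1.96, z_β = Φ⁻¹(0.71) = 0.553. For medium effect (d = 0.68): n per group = 2(z_{α/2} + z_β)²/d² = 2(1.96 + 0.553)²/0.68² = 27.3 → 28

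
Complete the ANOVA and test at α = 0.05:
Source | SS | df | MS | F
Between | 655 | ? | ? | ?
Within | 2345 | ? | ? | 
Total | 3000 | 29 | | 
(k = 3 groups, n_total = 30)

df_between = 2, df_within = 27. MS_between = 327.5, MS_within = 86.85. F = 3.771, F_crit ≈ 3.354. Reject H₀.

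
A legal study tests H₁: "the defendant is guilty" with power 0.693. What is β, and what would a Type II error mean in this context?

β = 1 - power = 1 - 0.693 = 0.307. A Type II error is failing to reject H₀ when H₀ is false (false negative) — here, failing to conclude that the defendant is guilty when in fact it is true. Consequence: acquitting a guilty person.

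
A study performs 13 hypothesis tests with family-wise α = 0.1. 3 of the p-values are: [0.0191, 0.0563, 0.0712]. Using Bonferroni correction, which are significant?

Bonferroni α = 0.1/13 = 0.00769. None of the given p-values are significant.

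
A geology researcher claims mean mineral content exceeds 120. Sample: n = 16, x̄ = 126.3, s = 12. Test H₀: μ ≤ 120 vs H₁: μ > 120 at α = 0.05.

t = (126.3 - 120)/(12/√16) = 2.1, df = 15. Critical t = 1.753. Reject H₀.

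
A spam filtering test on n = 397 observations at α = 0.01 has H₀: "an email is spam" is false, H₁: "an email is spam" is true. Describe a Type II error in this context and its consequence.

Type II error: failing to reject H₀ when it is false — concluding that an email is spam is not supported when in fact it is. Consequence: a spam email lands in the inbox.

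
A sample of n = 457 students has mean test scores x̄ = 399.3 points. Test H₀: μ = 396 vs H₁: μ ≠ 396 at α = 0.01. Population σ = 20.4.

z = (x̄ - μ₀)/(σ/√n) = (399.3 - 396)/(20.4/√457) = 3.458. Critical value: ±2.576. Since |3.458| > 2.576, Reject H₀.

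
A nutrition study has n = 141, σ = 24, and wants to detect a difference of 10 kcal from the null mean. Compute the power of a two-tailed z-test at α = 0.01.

SE = σ/√n = 24/√141 = 2.021. Non-centrality λ = d/SE = 10/2.021 = 4.948. Power ≈ Φ(λ - z_{α/2}) = Φ(4.948 - 2.576) = Φ(2.372) = 0.991.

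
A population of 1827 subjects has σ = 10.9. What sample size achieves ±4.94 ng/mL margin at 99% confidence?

Without FPC: n₀ = (2.576×10.9/4.94)² = 32.307. With FPC: n = n₀N/(n₀+N-1) = 31.8 → n = 32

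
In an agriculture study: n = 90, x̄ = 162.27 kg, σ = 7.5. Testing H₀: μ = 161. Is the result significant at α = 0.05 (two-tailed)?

z = (162.27 - 161)/(7.5/√90) = 1.606. Since |z| ≤ 1.96, not significant at α = 0.05.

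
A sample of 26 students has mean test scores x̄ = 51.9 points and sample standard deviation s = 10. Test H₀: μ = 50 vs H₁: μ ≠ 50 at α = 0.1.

t = (x̄ - μ₀)/(s/√n) = (51.9 - 50)/(10/√26) = 0.969. df = 25, critical t = ±1.708. Fail to reject H₀.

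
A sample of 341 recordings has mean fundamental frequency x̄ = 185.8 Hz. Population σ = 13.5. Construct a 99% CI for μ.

CI = x̄ ± z*(σ/√n) = 185.8 ± 2.576(13.5/√341) = 185.8 ± 1.88 = (183.92, 187.68)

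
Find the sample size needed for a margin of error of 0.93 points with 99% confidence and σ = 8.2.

n = (z*σ/E)² = (2.576×8.2/0.93)² = 515.9 → n = 516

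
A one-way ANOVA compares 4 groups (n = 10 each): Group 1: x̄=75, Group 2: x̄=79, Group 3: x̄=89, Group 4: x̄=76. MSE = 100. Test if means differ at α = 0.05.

Grand mean = 79.75. SS_between = 1227.5, MS_between = 409.17. F = 4.092, F_crit ≈ 2.866. Reject H₀.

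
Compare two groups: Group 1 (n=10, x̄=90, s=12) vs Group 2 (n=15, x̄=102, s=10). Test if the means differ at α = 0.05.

Pooled sp = 10.83. t = -2.715, df = 23. Critical t = ±2.069. Reject H₀.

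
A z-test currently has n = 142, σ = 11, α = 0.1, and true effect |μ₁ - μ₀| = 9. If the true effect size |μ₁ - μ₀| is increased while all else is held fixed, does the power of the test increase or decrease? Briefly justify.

Power increases: a larger true effect increases the non-centrality λ = |μ₁ - μ₀|/(σ/√n).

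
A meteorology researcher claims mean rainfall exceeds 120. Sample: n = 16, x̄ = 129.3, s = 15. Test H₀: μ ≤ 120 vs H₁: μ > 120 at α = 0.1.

t = (129.3 - 120)/(15/√16) = 2.48, df = 15. Critical t = 1.341. Reject H₀.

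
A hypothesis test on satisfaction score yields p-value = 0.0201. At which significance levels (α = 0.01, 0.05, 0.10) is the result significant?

p = 0.0201. Significant at: α = 0.05, 0.1.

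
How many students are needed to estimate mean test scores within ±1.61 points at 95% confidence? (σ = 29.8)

n = (z*σ/E)² = (1.96×29.8/1.61)² = 1316.1 → n = 1317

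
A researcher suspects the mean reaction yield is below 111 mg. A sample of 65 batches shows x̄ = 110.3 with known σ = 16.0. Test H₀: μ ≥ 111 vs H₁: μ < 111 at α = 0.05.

z = -0.353. Critical value: -1.645. Fail to reject H₀.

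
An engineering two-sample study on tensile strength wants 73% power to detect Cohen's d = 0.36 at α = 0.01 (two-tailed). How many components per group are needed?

z_{α/2} = 2.576, z_β = Φ⁻¹(0.73) = 0.613. For small effect (d = 0.36): n per group = 2(z_{α/2} + z_β)²/d² = 2(2.576 + 0.613)²/0.36² = 156.9 → 157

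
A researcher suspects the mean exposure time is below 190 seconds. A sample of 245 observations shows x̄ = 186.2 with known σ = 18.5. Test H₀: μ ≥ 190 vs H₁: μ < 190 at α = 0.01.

z = -3.215. Critical value: -2.33. Reject H₀.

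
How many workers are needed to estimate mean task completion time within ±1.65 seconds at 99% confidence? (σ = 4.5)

n = (z*σ/E)² = (2.576×4.5/1.65)² = 49.4 → n = 50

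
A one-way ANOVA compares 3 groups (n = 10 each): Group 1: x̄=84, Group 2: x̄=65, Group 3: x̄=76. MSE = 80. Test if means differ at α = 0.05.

Grand mean = 75.0. SS_between = 1820.0, MS_between = 910.0. F = 11.375, F_crit ≈ 3.354. Reject H₀.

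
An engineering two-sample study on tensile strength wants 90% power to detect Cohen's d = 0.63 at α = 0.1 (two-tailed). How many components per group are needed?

z_{α/2} = 1.645, z_β = Φ⁻¹(0.9) = 1.282. For medium effect (d = 0.63): n per group = 2(z_{α/2} + z_β)²/d² = 2(1.645 + 1.282)²/0.63² = 43.2 → 44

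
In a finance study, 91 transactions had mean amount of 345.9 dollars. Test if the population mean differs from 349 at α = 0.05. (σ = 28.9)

z = (x̄ - μ₀)/(σ/√n) = (345.9 - 349)/(28.9/√91) = -1.023. Critical value: ±1.96. Since |-1.023| ≤ 1.96, Fail to reject H₀.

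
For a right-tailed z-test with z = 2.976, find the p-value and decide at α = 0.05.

p = P(Z > 2.976) = 1 - Φ(2.976) ≈ 0.0015. Since p < 0.05, reject H₀ (significant) at α = 0.05.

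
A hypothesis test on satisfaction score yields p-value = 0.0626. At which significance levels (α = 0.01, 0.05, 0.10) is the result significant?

p = 0.0626. Significant at: α = 0.1.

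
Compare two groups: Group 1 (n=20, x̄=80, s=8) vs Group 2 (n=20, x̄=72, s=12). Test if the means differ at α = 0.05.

Pooled sp = 10.2. t = 2.481, df = 38. Critical t = ±2.024. Reject H₀.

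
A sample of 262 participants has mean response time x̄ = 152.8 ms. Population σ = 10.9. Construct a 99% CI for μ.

CI = x̄ ± z*(σ/√n) = 152.8 ± 2.576(10.9/√262) = 152.8 ± 1.73 = (151.07, 154.53)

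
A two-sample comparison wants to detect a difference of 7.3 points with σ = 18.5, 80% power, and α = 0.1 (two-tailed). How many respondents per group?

n per group = 2(z_α/2 + z_β)²σ²/d² = 2×(1.645 + 0.84)²×18.5²/7.3² = 79.3 → n = 80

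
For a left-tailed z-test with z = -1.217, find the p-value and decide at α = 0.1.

p = P(Z < -1.217) = Φ(-1.217) ≈ 0.1118. Since p ≥ 0.1, fail to reject H₀ (not significant) at α = 0.1.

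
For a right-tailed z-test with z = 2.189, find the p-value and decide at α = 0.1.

p = P(Z > 2.189) = 1 - Φ(2.189) ≈ 0.0143. Since p < 0.1, reject H₀ (significant) at α = 0.1.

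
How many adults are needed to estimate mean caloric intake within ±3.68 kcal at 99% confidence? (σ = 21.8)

n = (z*σ/E)² = (2.576×21.8/3.68)² = 232.9 → n = 233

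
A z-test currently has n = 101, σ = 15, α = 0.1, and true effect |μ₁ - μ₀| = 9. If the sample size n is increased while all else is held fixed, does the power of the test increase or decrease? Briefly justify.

Power increases: a larger n shrinks the standard error σ/√n, moving the sampling distribution under H₁ further from the critical value.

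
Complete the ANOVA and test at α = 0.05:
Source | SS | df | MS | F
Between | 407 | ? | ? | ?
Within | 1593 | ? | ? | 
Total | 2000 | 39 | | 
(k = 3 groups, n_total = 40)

df_between = 2, df_within = 37. MS_between = 203.5, MS_within = 43.05. F = 4.727, F_crit ≈ 3.252. Reject H₀.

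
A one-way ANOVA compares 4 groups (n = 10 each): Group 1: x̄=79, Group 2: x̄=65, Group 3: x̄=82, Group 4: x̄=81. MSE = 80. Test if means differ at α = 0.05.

Grand mean = 76.75. SS_between = 1887.5, MS_between = 629.17. F = 7.865, F_crit ≈ 2.866. Reject H₀.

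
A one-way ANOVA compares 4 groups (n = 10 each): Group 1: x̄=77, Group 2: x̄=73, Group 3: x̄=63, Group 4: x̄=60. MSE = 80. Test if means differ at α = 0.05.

Grand mean = 68.25. SS_between = 1947.5, MS_between = 649.17. F = 8.115, F_crit ≈ 2.866. Reject H₀.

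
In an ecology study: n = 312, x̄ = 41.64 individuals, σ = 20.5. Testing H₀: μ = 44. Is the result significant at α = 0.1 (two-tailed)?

z = (41.64 - 44)/(20.5/√312) = -2.033. Since |z| > 1.645, significant at α = 0.1.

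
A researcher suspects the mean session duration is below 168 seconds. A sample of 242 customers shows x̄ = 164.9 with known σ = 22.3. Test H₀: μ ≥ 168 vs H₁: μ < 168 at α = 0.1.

z = -2.163. Critical value: -1.28. Reject H₀.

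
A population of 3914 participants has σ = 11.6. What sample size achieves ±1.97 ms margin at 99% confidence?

Without FPC: n₀ = (2.576×11.6/1.97)² = 230.078. With FPC: n = n₀N/(n₀+N-1) = 217.4 → n = 218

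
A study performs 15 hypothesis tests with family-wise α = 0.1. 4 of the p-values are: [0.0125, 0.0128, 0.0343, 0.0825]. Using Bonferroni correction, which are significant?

Bonferroni α = 0.1/15 = 0.00667. None of the given p-values are significant.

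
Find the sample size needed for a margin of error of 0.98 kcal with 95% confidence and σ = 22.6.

n = (z*σ/E)² = (1.96×22.6/0.98)² = 2043.04 → n = 2044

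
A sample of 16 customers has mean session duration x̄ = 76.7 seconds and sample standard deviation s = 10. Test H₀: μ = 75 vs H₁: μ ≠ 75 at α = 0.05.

t = (x̄ - μ₀)/(s/√n) = (76.7 - 75)/(10/√16) = 0.68. df = 15, critical t = ±2.131. Fail to reject H₀.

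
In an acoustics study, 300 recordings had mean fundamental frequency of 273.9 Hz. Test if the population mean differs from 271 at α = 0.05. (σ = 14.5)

z = (x̄ - μ₀)/(σ/√n) = (273.9 - 271)/(14.5/√300) = 3.464. Critical value: ±1.96. Since |3.464| > 1.96, Reject H₀.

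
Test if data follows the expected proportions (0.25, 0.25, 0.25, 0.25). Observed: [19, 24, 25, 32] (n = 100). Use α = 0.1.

Expected: [25.0, 25.0, 25.0, 25.0]. χ² = 3.44. df = 3, critical = 6.251. Fail to reject H₀.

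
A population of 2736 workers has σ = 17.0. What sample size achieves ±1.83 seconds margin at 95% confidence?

Without FPC: n₀ = (1.96×17.0/1.83)² = 331.519. With FPC: n = n₀N/(n₀+N-1) = 295.8 → n = 296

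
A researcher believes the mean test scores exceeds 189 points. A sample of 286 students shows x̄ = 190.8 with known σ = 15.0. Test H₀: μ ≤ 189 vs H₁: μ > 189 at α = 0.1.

z = 2.029. Critical value: 1.28. Reject H₀.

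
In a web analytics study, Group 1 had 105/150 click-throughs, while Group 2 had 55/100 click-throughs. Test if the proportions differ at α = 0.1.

p̂₁ = 0.7, p̂₂ = 0.55, pooled p̂ = 0.64. z = 2.421. Critical: ±1.645. Reject H₀.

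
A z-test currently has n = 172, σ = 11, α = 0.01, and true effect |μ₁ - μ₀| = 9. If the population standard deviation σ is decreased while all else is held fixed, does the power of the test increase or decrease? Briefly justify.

Power increases: a smaller σ shrinks the standard error σ/√n, moving the sampling distribution under H₁ further from the critical value.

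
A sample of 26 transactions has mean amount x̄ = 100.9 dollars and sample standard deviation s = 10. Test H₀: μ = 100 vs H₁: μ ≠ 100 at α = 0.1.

t = (x̄ - μ₀)/(s/√n) = (100.9 - 100)/(10/√26) = 0.459. df = 25, critical t = ±1.708. Fail to reject H₀.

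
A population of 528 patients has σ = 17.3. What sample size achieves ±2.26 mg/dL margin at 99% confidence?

Without FPC: n₀ = (2.576×17.3/2.26)² = 388.837. With FPC: n = n₀N/(n₀+N-1) = 224.2 → n = 225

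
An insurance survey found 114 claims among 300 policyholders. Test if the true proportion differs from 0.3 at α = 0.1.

p̂ = 0.38, p₀ = 0.3. z = (p̂ - p₀)/√(p₀(1-p₀)/n) = 3.024. Critical: ±1.645. Reject H₀.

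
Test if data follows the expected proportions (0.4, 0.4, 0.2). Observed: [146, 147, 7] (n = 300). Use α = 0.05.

Expected: [120.0, 120.0, 60.0]. χ² = 58.525. df = 2, critical = 5.991. Reject H₀.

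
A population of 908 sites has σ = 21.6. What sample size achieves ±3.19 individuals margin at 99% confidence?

Without FPC: n₀ = (2.576×21.6/3.19)² = 304.241. With FPC: n = n₀N/(n₀+N-1) = 228.1 → n = 229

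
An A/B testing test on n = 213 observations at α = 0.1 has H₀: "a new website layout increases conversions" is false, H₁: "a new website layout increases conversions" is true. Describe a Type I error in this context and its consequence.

Type I error: rejecting H₀ when it is true — concluding that a new website layout increases conversions when in fact it is not. Consequence: rolling out a layout that doesn't actually help — wasted engineering effort.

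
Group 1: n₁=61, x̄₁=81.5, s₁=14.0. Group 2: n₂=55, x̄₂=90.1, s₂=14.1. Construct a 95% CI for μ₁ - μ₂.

Difference = -8.6. SE = √(14.0²/61 + 14.1²/55) = 2.613. CI = (-13.72, -3.48)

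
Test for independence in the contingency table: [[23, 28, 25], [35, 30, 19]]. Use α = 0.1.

χ² = 2.977. df = 2, critical = 4.605. Fail to reject H₀. No evidence of dependence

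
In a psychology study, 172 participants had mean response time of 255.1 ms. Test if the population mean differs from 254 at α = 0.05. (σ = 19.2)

z = (x̄ - μ₀)/(σ/√n) = (255.1 - 254)/(19.2/√172) = 0.751. Critical value: ±1.96. Since |0.751| ≤ 1.96, Fail to reject H₀.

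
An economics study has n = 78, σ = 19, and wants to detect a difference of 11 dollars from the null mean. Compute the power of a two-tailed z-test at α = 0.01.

SE = σ/√n = 19/√78 = 2.151. Non-centrality λ = d/SE = 11/2.151 = 5.113. Power ≈ Φ(λ - z_{α/2}) = Φ(5.113 - 2.576) = Φ(2.537) = 0.994.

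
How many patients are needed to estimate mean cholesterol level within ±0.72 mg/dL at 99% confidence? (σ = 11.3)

n = (z*σ/E)² = (2.576×11.3/0.72)² = 1634.5 → n = 1635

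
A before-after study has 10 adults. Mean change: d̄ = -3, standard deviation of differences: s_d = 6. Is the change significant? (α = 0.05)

t = d̄/(s_d/√n) = -3/(6/√10) = -1.581. df = 9, critical t = ±2.262. Fail to reject H₀.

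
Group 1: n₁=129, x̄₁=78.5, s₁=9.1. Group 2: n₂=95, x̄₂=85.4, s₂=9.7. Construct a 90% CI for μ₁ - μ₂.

Difference = -6.9. SE = √(9.1²/129 + 9.7²/95) = 1.278. CI = (-9.0, -4.8)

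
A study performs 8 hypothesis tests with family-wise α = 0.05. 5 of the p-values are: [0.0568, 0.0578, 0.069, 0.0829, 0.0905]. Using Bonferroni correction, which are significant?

Bonferroni α = 0.05/8 = 0.00625. None of the given p-values are significant.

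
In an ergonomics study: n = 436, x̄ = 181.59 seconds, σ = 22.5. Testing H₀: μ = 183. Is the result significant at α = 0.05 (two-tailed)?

z = (181.59 - 183)/(22.5/√436) = -1.309. Since |z| ≤ 1.96, not significant at α = 0.05.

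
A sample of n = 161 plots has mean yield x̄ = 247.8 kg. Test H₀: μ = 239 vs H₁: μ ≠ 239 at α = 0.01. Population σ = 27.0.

z = (x̄ - μ₀)/(σ/√n) = (247.8 - 239)/(27.0/√161) = 4.136. Critical value: ±2.576. Since |4.136| > 2.576, Reject H₀.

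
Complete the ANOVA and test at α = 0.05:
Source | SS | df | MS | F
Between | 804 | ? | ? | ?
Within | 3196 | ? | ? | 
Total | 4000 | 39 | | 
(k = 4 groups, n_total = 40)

df_between = 3, df_within = 36. MS_between = 268.0, MS_within = 88.78. F = 3.019, F_crit ≈ 2.866. Reject H₀.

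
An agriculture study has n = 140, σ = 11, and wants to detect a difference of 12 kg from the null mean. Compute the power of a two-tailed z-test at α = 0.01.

SE = σ/√n = 11/√140 = 0.93. Non-centrality λ = d/SE = 12/0.93 = 12.908. Power ≈ Φ(λ - z_{α/2}) = Φ(12.908 - 2.576) = Φ(10.332) = 1.0.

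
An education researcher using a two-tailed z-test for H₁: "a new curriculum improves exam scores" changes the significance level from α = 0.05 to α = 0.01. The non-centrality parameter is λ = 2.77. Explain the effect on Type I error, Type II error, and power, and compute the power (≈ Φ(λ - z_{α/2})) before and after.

Decreasing α from 0.05 to 0.01:
• Type I error rate decreases (α is the Type I rate by definition).
• Critical value moves from z_{α/2} = 1.96 to 2.576, so power = Φ(λ - z_{α/2}) goes from Φ(2.77 - 1.96) = 0.791 to Φ(2.77 - 2.576) = 0.577.
• Type II error rate β = 1 - power therefore increases (0.209 → 0.423).
Appropriate when false positives are costly — here, adopting a curriculum that gives no real benefit — disruption for nothing.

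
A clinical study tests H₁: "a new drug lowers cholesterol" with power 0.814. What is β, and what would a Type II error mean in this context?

β = 1 - power = 1 - 0.814 = 0.186. A Type II error is failing to reject H₀ when H₀ is false (false negative) — here, failing to conclude that a new drug lowers cholesterol when in fact it is true. Consequence: shelving an effective drug — patients miss out on a treatment that would have helped.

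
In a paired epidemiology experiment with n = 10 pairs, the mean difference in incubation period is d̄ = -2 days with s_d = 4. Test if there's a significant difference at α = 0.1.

t = d̄/(s_d/√n) = -2/(4/√10) = -1.581. df = 9, critical t = ±1.833. Fail to reject H₀.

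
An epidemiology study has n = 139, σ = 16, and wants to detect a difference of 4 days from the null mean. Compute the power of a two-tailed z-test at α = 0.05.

SE = σ/√n = 16/√139 = 1.357. Non-centrality λ = d/SE = 4/1.357 = 2.947. Power ≈ Φ(λ - z_{α/2}) = Φ(2.947 - 1.96) = Φ(0.987) = 0.838.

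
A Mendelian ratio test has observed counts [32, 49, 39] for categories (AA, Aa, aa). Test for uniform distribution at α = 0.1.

Expected = 40 each. χ² = Σ(O-E)²/E = 3.65. df = 2, critical value = 4.605. Fail to reject H₀.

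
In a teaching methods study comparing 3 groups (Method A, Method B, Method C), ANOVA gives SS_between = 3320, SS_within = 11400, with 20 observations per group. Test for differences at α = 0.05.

df_between = 2, df_within = 57. F = MS_between/MS_within = 1660.0/200.0 = 8.3. F_crit ≈ 3.159. Reject H₀. At least one mean differs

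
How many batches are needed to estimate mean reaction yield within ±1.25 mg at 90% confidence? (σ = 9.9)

n = (z*σ/E)² = (1.645×9.9/1.25)² = 169.7 → n = 170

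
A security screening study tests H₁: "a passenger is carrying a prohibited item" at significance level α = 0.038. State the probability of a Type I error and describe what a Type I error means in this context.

P(Type I error) = α = 0.038. A Type I error is rejecting H₀ when H₀ is actually true (false positive) — here, concluding that a passenger is carrying a prohibited item when in fact this is not the case. Consequence: detaining an innocent passenger — delay and inconvenience.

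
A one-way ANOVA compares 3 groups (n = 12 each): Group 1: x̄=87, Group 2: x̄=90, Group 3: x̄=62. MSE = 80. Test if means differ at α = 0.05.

Grand mean = 79.67. SS_between = 5672.0, MS_between = 2836.0. F = 35.45, F_crit ≈ 3.285. Reject H₀.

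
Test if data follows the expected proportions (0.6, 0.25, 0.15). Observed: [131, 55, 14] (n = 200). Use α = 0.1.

Expected: [120.0, 50.0, 30.0]. χ² = 10.042. df = 2, critical = 4.605. Reject H₀.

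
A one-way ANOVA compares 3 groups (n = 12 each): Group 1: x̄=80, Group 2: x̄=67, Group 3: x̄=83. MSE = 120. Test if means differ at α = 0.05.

Grand mean = 76.67. SS_between = 1736.0, MS_between = 868.0. F = 7.233, F_crit ≈ 3.285. Reject H₀.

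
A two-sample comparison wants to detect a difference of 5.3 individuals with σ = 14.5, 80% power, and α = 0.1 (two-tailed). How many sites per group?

n per group = 2(z_α/2 + z_β)²σ²/d² = 2×(1.645 + 0.84)²×14.5²/5.3² = 92.4 → n = 93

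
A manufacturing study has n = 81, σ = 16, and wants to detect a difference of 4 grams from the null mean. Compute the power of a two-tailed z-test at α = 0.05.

SE = σ/√n = 16/√81 = 1.778. Non-centrality λ = d/SE = 4/1.778 = 2.25. Power ≈ Φ(λ - z_{α/2}) = Φ(2.25 - 1.96) = Φ(0.29) = 0.614.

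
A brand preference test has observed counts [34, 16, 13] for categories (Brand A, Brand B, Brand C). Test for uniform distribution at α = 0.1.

Expected = 21 each. χ² = Σ(O-E)²/E = 12.286. df = 2, critical value = 4.605. Reject H₀.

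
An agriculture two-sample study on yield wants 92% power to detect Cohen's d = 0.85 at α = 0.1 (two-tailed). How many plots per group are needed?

z_{α/2} = 1.645, z_β = Φ⁻¹(0.92) = 1.405. For large effect (d = 0.85): n per group = 2(z_{α/2} + z_β)²/d² = 2(1.645 + 1.405)²/0.85² = 25.8 → 26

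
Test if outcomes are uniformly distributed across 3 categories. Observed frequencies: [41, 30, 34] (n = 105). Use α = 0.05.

Expected = 35 each. χ² = Σ(O-E)²/E = 1.771. df = 2, critical value = 5.991. Fail to reject H₀.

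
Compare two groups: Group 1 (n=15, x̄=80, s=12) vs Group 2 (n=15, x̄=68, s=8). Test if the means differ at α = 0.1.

Pooled sp = 10.2. t = 3.223, df = 28. Critical t = ±1.701. Reject H₀.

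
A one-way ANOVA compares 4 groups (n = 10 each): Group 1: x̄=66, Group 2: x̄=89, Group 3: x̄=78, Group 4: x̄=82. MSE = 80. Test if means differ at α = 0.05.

Grand mean = 78.75. SS_between = 2787.5, MS_between = 929.17. F = 11.615, F_crit ≈ 2.866. Reject H₀.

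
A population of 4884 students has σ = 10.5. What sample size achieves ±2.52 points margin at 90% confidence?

Without FPC: n₀ = (1.645×10.5/2.52)² = 46.98. With FPC: n = n₀N/(n₀+N-1) = 46.5 → n = 47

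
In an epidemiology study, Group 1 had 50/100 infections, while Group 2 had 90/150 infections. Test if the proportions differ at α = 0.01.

p̂₁ = 0.5, p̂₂ = 0.6, pooled p̂ = 0.56. z = -1.56. Critical: ±2.576. Fail to reject H₀.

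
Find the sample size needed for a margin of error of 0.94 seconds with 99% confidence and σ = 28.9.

n = (z*σ/E)² = (2.576×28.9/0.94)² = 6272.4 → n = 6273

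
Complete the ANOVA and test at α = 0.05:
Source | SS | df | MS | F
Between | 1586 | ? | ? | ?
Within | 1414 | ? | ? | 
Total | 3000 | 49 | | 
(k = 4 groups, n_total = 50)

df_between = 3, df_within = 46. MS_between = 528.67, MS_within = 30.74. F = 17.198, F_crit ≈ 2.807. Reject H₀.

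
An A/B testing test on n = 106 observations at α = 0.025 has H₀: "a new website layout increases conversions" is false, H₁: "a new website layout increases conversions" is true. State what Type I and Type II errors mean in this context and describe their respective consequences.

Type I (false positive): concluding that a new website layout increases conversions when it is not — rolling out a layout that doesn't actually help — wasted engineering effort. Type II (false negative): failing to conclude that a new website layout increases conversions when it is — discarding a layout that would have improved conversions — lost revenue. Which is costlier depends on domain priorities and is a judgement call rather than a statistical fact.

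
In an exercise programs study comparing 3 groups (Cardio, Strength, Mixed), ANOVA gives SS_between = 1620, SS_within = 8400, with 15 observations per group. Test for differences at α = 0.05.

df_between = 2, df_within = 42. F = MS_between/MS_within = 810.0/200.0 = 4.05. F_crit ≈ 3.22. Reject H₀. At least one mean differs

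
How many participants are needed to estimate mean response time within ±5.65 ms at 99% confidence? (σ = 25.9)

n = (z*σ/E)² = (2.576×25.9/5.65)² = 139.4 → n = 140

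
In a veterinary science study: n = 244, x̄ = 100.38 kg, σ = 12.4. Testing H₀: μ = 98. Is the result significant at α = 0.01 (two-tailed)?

z = (100.38 - 98)/(12.4/√244) = 2.998. Since |z| > 2.576, significant at α = 0.01.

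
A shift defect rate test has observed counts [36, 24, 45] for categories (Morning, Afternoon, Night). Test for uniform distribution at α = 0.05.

Expected = 35 each. χ² = Σ(O-E)²/E = 6.343. df = 2, critical value = 5.991. Reject H₀.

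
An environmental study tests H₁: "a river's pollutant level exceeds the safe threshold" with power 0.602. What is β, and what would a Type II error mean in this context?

β = 1 - power = 1 - 0.602 = 0.398. A Type II error is failing to reject H₀ when H₀ is false (false negative) — here, failing to conclude that a river's pollutant level exceeds the safe threshold when in fact it is true. Consequence: allowing unsafe pollution to continue.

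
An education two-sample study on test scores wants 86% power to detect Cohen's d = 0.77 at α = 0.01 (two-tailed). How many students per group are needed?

z_{α/2} = 2.576, z_β = Φ⁻¹(0.86) = 1.08. For medium effect (d = 0.77): n per group = 2(z_{α/2} + z_β)²/d² = 2(2.576 + 1.08)²/0.77² = 45.1 → 46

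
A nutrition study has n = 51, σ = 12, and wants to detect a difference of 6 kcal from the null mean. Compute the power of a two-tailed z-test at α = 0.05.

SE = σ/√n = 12/√51 = 1.68. Non-centrality λ = d/SE = 6/1.68 = 3.571. Power ≈ Φ(λ - z_{α/2}) = Φ(3.571 - 1.96) = Φ(1.611) = 0.946.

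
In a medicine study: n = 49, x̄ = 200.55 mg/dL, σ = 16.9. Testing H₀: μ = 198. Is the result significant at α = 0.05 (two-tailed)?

z = (200.55 - 198)/(16.9/√49) = 1.056. Since |z| ≤ 1.96, not significant at α = 0.05.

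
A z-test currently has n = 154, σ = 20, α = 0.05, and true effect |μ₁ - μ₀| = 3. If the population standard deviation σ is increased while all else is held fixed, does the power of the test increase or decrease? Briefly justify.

Power decreases: a larger σ inflates the standard error σ/√n, pulling the sampling distribution under H₁ back toward the critical value.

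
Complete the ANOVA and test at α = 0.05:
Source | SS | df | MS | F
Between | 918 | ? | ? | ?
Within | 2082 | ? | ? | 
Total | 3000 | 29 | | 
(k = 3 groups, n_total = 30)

df_between = 2, df_within = 27. MS_between = 459.0, MS_within = 77.11. F = 5.952, F_crit ≈ 3.354. Reject H₀.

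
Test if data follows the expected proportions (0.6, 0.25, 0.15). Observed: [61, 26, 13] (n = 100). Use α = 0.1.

Expected: [60.0, 25.0, 15.0]. χ² = 0.323. df = 2, critical = 4.605. Fail to reject H₀.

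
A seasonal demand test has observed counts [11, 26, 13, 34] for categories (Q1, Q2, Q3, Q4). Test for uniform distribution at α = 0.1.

Expected = 21 each. χ² = Σ(O-E)²/E = 17.048. df = 3, critical value = 6.251. Reject H₀.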